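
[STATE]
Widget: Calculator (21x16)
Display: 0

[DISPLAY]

                    0
┌───┬───┬───┬───┐    
│ 7 │ 8 │ 9 │ ÷ │    
├───┼───┼───┼───┤    
│ 4 │ 5 │ 6 │ × │    
├───┼───┼───┼───┤    
│ 1 │ 2 │ 3 │ - │    
├───┼───┼───┼───┤    
│ 0 │ . │ = │ + │    
├───┼───┼───┼───┤    
│ C │ MC│ MR│ M+│    
└───┴───┴───┴───┘    
                     
                     
                     
                     


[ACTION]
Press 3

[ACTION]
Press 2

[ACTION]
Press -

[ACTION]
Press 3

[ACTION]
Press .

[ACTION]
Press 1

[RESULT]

                  3.1
┌───┬───┬───┬───┐    
│ 7 │ 8 │ 9 │ ÷ │    
├───┼───┼───┼───┤    
│ 4 │ 5 │ 6 │ × │    
├───┼───┼───┼───┤    
│ 1 │ 2 │ 3 │ - │    
├───┼───┼───┼───┤    
│ 0 │ . │ = │ + │    
├───┼───┼───┼───┤    
│ C │ MC│ MR│ M+│    
└───┴───┴───┴───┘    
                     
                     
                     
                     


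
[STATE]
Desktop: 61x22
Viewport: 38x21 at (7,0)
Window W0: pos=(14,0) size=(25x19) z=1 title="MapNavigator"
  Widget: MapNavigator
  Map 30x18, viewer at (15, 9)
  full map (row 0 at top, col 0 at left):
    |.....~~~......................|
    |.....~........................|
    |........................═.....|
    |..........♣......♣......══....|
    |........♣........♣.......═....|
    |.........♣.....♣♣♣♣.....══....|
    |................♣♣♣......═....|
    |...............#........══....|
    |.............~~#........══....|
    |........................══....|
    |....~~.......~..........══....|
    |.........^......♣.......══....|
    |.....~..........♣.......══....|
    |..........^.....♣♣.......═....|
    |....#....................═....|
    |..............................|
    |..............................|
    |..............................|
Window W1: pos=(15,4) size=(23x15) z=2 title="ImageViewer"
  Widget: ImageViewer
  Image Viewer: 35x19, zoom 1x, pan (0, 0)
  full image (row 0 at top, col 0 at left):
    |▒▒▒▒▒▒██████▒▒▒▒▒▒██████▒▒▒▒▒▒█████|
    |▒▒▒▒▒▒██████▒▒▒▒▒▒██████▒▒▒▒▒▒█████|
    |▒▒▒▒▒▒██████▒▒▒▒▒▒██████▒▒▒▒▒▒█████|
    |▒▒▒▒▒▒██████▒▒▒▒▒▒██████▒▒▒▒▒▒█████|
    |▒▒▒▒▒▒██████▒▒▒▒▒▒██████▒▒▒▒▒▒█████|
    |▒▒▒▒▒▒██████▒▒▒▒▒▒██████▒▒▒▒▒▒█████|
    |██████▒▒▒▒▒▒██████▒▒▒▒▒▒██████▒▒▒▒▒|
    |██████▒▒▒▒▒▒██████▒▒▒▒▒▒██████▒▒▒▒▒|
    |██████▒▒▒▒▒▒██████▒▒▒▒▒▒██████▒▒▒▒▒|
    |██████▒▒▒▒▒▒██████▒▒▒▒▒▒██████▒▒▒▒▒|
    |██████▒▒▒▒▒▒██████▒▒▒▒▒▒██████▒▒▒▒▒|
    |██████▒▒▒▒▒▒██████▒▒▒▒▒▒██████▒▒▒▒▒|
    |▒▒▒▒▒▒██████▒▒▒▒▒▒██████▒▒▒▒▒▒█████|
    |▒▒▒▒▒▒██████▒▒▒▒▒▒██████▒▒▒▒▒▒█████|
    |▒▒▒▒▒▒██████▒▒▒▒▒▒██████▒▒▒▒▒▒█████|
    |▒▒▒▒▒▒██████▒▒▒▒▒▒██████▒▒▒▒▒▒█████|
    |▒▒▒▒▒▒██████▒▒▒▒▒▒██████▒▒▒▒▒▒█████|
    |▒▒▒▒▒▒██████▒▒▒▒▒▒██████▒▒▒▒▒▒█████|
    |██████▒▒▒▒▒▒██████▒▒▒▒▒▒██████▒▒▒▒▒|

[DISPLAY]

       ┏━━━━━━━━━━━━━━━━━━━━━━━┓      
       ┃ MapNavigator          ┃      
       ┠───────────────────────┨      
       ┃....................═..┃      
       ┃┏━━━━━━━━━━━━━━━━━━━━━┓┃      
       ┃┃ ImageViewer         ┃┃      
       ┃┠─────────────────────┨┃      
       ┃┃▒▒▒▒▒▒██████▒▒▒▒▒▒███┃┃      
       ┃┃▒▒▒▒▒▒██████▒▒▒▒▒▒███┃┃      
       ┃┃▒▒▒▒▒▒██████▒▒▒▒▒▒███┃┃      
       ┃┃▒▒▒▒▒▒██████▒▒▒▒▒▒███┃┃      
       ┃┃▒▒▒▒▒▒██████▒▒▒▒▒▒███┃┃      
       ┃┃▒▒▒▒▒▒██████▒▒▒▒▒▒███┃┃      
       ┃┃██████▒▒▒▒▒▒██████▒▒▒┃┃      
       ┃┃██████▒▒▒▒▒▒██████▒▒▒┃┃      
       ┃┃██████▒▒▒▒▒▒██████▒▒▒┃┃      
       ┃┃██████▒▒▒▒▒▒██████▒▒▒┃┃      
       ┃┃██████▒▒▒▒▒▒██████▒▒▒┃┃      
       ┗┗━━━━━━━━━━━━━━━━━━━━━┛┛      
                                      
                                      


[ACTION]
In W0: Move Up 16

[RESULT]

       ┏━━━━━━━━━━━━━━━━━━━━━━━┓      
       ┃ MapNavigator          ┃      
       ┠───────────────────────┨      
       ┃                       ┃      
       ┃┏━━━━━━━━━━━━━━━━━━━━━┓┃      
       ┃┃ ImageViewer         ┃┃      
       ┃┠─────────────────────┨┃      
       ┃┃▒▒▒▒▒▒██████▒▒▒▒▒▒███┃┃      
       ┃┃▒▒▒▒▒▒██████▒▒▒▒▒▒███┃┃      
       ┃┃▒▒▒▒▒▒██████▒▒▒▒▒▒███┃┃      
       ┃┃▒▒▒▒▒▒██████▒▒▒▒▒▒███┃┃      
       ┃┃▒▒▒▒▒▒██████▒▒▒▒▒▒███┃┃      
       ┃┃▒▒▒▒▒▒██████▒▒▒▒▒▒███┃┃      
       ┃┃██████▒▒▒▒▒▒██████▒▒▒┃┃      
       ┃┃██████▒▒▒▒▒▒██████▒▒▒┃┃      
       ┃┃██████▒▒▒▒▒▒██████▒▒▒┃┃      
       ┃┃██████▒▒▒▒▒▒██████▒▒▒┃┃      
       ┃┃██████▒▒▒▒▒▒██████▒▒▒┃┃      
       ┗┗━━━━━━━━━━━━━━━━━━━━━┛┛      
                                      
                                      


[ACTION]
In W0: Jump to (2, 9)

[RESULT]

       ┏━━━━━━━━━━━━━━━━━━━━━━━┓      
       ┃ MapNavigator          ┃      
       ┠───────────────────────┨      
       ┃         ..............┃      
       ┃┏━━━━━━━━━━━━━━━━━━━━━┓┃      
       ┃┃ ImageViewer         ┃┃      
       ┃┠─────────────────────┨┃      
       ┃┃▒▒▒▒▒▒██████▒▒▒▒▒▒███┃┃      
       ┃┃▒▒▒▒▒▒██████▒▒▒▒▒▒███┃┃      
       ┃┃▒▒▒▒▒▒██████▒▒▒▒▒▒███┃┃      
       ┃┃▒▒▒▒▒▒██████▒▒▒▒▒▒███┃┃      
       ┃┃▒▒▒▒▒▒██████▒▒▒▒▒▒███┃┃      
       ┃┃▒▒▒▒▒▒██████▒▒▒▒▒▒███┃┃      
       ┃┃██████▒▒▒▒▒▒██████▒▒▒┃┃      
       ┃┃██████▒▒▒▒▒▒██████▒▒▒┃┃      
       ┃┃██████▒▒▒▒▒▒██████▒▒▒┃┃      
       ┃┃██████▒▒▒▒▒▒██████▒▒▒┃┃      
       ┃┃██████▒▒▒▒▒▒██████▒▒▒┃┃      
       ┗┗━━━━━━━━━━━━━━━━━━━━━┛┛      
                                      
                                      


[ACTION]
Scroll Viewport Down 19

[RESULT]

       ┃ MapNavigator          ┃      
       ┠───────────────────────┨      
       ┃         ..............┃      
       ┃┏━━━━━━━━━━━━━━━━━━━━━┓┃      
       ┃┃ ImageViewer         ┃┃      
       ┃┠─────────────────────┨┃      
       ┃┃▒▒▒▒▒▒██████▒▒▒▒▒▒███┃┃      
       ┃┃▒▒▒▒▒▒██████▒▒▒▒▒▒███┃┃      
       ┃┃▒▒▒▒▒▒██████▒▒▒▒▒▒███┃┃      
       ┃┃▒▒▒▒▒▒██████▒▒▒▒▒▒███┃┃      
       ┃┃▒▒▒▒▒▒██████▒▒▒▒▒▒███┃┃      
       ┃┃▒▒▒▒▒▒██████▒▒▒▒▒▒███┃┃      
       ┃┃██████▒▒▒▒▒▒██████▒▒▒┃┃      
       ┃┃██████▒▒▒▒▒▒██████▒▒▒┃┃      
       ┃┃██████▒▒▒▒▒▒██████▒▒▒┃┃      
       ┃┃██████▒▒▒▒▒▒██████▒▒▒┃┃      
       ┃┃██████▒▒▒▒▒▒██████▒▒▒┃┃      
       ┗┗━━━━━━━━━━━━━━━━━━━━━┛┛      
                                      
                                      
                                      


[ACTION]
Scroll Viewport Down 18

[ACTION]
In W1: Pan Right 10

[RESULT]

       ┃ MapNavigator          ┃      
       ┠───────────────────────┨      
       ┃         ..............┃      
       ┃┏━━━━━━━━━━━━━━━━━━━━━┓┃      
       ┃┃ ImageViewer         ┃┃      
       ┃┠─────────────────────┨┃      
       ┃┃██▒▒▒▒▒▒██████▒▒▒▒▒▒█┃┃      
       ┃┃██▒▒▒▒▒▒██████▒▒▒▒▒▒█┃┃      
       ┃┃██▒▒▒▒▒▒██████▒▒▒▒▒▒█┃┃      
       ┃┃██▒▒▒▒▒▒██████▒▒▒▒▒▒█┃┃      
       ┃┃██▒▒▒▒▒▒██████▒▒▒▒▒▒█┃┃      
       ┃┃██▒▒▒▒▒▒██████▒▒▒▒▒▒█┃┃      
       ┃┃▒▒██████▒▒▒▒▒▒██████▒┃┃      
       ┃┃▒▒██████▒▒▒▒▒▒██████▒┃┃      
       ┃┃▒▒██████▒▒▒▒▒▒██████▒┃┃      
       ┃┃▒▒██████▒▒▒▒▒▒██████▒┃┃      
       ┃┃▒▒██████▒▒▒▒▒▒██████▒┃┃      
       ┗┗━━━━━━━━━━━━━━━━━━━━━┛┛      
                                      
                                      
                                      


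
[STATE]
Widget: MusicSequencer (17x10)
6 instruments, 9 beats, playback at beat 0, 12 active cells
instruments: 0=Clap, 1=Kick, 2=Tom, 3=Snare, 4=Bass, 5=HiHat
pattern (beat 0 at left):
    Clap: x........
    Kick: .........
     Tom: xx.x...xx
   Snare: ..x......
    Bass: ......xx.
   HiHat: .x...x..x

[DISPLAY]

      ▼12345678  
  Clap█········  
  Kick·········  
   Tom██·█···██  
 Snare··█······  
  Bass······██·  
 HiHat·█···█··█  
                 
                 
                 


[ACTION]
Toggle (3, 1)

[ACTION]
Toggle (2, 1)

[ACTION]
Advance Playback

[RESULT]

      0▼2345678  
  Clap█········  
  Kick·········  
   Tom█··█···██  
 Snare·██······  
  Bass······██·  
 HiHat·█···█··█  
                 
                 
                 


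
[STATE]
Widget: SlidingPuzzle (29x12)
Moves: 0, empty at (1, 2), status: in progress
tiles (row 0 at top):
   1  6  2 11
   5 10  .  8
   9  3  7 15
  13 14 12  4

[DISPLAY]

┌────┬────┬────┬────┐        
│  1 │  6 │  2 │ 11 │        
├────┼────┼────┼────┤        
│  5 │ 10 │    │  8 │        
├────┼────┼────┼────┤        
│  9 │  3 │  7 │ 15 │        
├────┼────┼────┼────┤        
│ 13 │ 14 │ 12 │  4 │        
└────┴────┴────┴────┘        
Moves: 0                     
                             
                             


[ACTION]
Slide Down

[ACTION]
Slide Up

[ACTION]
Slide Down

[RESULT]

┌────┬────┬────┬────┐        
│  1 │  6 │    │ 11 │        
├────┼────┼────┼────┤        
│  5 │ 10 │  2 │  8 │        
├────┼────┼────┼────┤        
│  9 │  3 │  7 │ 15 │        
├────┼────┼────┼────┤        
│ 13 │ 14 │ 12 │  4 │        
└────┴────┴────┴────┘        
Moves: 3                     
                             
                             


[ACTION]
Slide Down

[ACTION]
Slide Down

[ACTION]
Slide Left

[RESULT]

┌────┬────┬────┬────┐        
│  1 │  6 │ 11 │    │        
├────┼────┼────┼────┤        
│  5 │ 10 │  2 │  8 │        
├────┼────┼────┼────┤        
│  9 │  3 │  7 │ 15 │        
├────┼────┼────┼────┤        
│ 13 │ 14 │ 12 │  4 │        
└────┴────┴────┴────┘        
Moves: 4                     
                             
                             


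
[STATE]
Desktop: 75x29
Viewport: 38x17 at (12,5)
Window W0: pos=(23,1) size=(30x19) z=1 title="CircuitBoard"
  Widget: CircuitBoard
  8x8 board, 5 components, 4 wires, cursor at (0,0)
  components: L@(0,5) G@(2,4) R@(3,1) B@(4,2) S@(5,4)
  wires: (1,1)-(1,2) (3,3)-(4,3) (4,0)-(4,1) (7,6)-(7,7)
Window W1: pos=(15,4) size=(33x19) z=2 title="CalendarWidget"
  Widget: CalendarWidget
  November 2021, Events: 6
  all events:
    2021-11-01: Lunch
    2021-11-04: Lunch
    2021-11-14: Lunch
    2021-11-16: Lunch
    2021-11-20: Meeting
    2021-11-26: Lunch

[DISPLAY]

   ┃ CalendarWidget                ┃L 
   ┠───────────────────────────────┨  
   ┃         November 2021         ┃  
   ┃Mo Tu We Th Fr Sa Su           ┃  
   ┃ 1*  2  3  4*  5  6  7         ┃  
   ┃ 8  9 10 11 12 13 14*          ┃  
   ┃15 16* 17 18 19 20* 21         ┃  
   ┃22 23 24 25 26* 27 28          ┃  
   ┃29 30                          ┃  
   ┃                               ┃  
   ┃                               ┃  
   ┃                               ┃  
   ┃                               ┃  
   ┃                               ┃  
   ┃                               ┃━━
   ┃                               ┃  
   ┃                               ┃  


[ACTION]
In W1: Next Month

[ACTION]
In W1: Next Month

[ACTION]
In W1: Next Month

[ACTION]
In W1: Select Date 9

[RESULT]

   ┃ CalendarWidget                ┃L 
   ┠───────────────────────────────┨  
   ┃         February 2022         ┃  
   ┃Mo Tu We Th Fr Sa Su           ┃  
   ┃    1  2  3  4  5  6           ┃  
   ┃ 7  8 [ 9] 10 11 12 13         ┃  
   ┃14 15 16 17 18 19 20           ┃  
   ┃21 22 23 24 25 26 27           ┃  
   ┃28                             ┃  
   ┃                               ┃  
   ┃                               ┃  
   ┃                               ┃  
   ┃                               ┃  
   ┃                               ┃  
   ┃                               ┃━━
   ┃                               ┃  
   ┃                               ┃  


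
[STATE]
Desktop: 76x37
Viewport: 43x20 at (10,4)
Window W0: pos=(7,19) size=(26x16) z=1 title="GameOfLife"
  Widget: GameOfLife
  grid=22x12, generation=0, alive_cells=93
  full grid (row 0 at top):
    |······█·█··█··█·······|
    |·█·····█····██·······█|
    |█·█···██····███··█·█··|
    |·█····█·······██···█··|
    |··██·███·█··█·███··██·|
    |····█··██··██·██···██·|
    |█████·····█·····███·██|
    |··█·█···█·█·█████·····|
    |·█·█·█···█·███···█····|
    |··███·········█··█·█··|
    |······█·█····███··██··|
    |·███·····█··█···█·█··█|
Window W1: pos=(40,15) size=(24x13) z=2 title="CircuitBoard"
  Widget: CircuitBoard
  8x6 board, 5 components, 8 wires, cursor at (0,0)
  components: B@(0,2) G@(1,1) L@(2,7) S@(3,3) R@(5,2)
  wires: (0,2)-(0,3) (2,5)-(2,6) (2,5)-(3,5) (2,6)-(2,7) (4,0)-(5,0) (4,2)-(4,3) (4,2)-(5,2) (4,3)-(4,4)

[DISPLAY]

                                           
                                           
                                           
                                           
                                           
                                           
                                           
                                           
                                           
                                           
                                           
                              ┏━━━━━━━━━━━━
                              ┃ CircuitBoar
                              ┠────────────
                              ┃   0 1 2 3 4
━━━━━━━━━━━━━━━━━━━━━━┓       ┃0  [.]      
ameOfLife             ┃       ┃            
──────────────────────┨       ┃1       G   
n: 0                  ┃       ┃            
····█·█··█··█·······  ┃       ┃2           


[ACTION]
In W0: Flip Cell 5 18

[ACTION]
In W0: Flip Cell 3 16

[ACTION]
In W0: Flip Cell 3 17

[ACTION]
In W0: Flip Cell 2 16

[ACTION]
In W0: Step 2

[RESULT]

                                           
                                           
                                           
                                           
                                           
                                           
                                           
                                           
                                           
                                           
                                           
                              ┏━━━━━━━━━━━━
                              ┃ CircuitBoar
                              ┠────────────
                              ┃   0 1 2 3 4
━━━━━━━━━━━━━━━━━━━━━━┓       ┃0  [.]      
ameOfLife             ┃       ┃            
──────────────────────┨       ┃1       G   
n: 2                  ┃       ┃            
··········█·········  ┃       ┃2           


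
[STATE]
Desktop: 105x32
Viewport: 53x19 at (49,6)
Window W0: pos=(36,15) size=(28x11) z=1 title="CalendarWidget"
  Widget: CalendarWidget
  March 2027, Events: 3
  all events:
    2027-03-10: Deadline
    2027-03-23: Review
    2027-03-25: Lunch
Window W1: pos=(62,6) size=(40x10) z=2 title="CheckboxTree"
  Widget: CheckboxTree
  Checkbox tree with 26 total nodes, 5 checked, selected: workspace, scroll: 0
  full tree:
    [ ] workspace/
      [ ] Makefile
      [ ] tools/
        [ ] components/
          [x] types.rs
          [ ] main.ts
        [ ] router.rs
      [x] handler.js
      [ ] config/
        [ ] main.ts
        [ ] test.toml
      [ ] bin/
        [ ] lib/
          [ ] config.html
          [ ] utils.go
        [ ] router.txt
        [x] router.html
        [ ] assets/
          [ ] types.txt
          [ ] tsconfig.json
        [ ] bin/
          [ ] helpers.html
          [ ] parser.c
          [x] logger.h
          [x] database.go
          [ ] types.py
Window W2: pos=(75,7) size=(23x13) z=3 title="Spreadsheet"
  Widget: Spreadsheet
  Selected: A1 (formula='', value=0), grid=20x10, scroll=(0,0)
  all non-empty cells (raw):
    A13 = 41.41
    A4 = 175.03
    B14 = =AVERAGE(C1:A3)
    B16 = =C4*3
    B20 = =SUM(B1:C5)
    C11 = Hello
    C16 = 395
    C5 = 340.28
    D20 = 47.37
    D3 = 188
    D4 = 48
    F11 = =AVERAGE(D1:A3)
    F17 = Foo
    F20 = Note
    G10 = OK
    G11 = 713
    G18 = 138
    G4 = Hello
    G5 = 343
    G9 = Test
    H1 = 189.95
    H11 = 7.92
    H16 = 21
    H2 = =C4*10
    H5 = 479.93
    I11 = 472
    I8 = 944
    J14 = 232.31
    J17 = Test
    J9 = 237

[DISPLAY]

             ┏━━━━━━━━━━━━━━━━━━━━━━━━━━━━━━━━━━━━━━┓
             ┃ CheckboxTre┏━━━━━━━━━━━━━━━━━━━━━┓   ┃
             ┠────────────┃ Spreadsheet         ┃───┨
             ┃>[-] workspa┠─────────────────────┨   ┃
             ┃   [ ] Makef┃A1:                  ┃   ┃
             ┃   [-] tools┃       A       B     ┃   ┃
             ┃     [-] com┃---------------------┃   ┃
             ┃       [x] t┃  1      [0]       0 ┃   ┃
             ┃       [ ] m┃  2        0       0 ┃   ┃
━━━━━━━━━━━━━┗━━━━━━━━━━━━┃  3        0       0 ┃━━━┛
get           ┃           ┃  4   175.03       0 ┃    
──────────────┨           ┃  5        0       0 ┃    
h 2027        ┃           ┃  6        0       0 ┃    
Fr Sa Su      ┃           ┗━━━━━━━━━━━━━━━━━━━━━┛    
 5  6  7      ┃                                      
 12 13 14     ┃                                      
19 20 21      ┃                                      
* 26 27 28    ┃                                      
              ┃                                      


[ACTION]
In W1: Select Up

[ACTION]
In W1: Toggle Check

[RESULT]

             ┏━━━━━━━━━━━━━━━━━━━━━━━━━━━━━━━━━━━━━━┓
             ┃ CheckboxTre┏━━━━━━━━━━━━━━━━━━━━━┓   ┃
             ┠────────────┃ Spreadsheet         ┃───┨
             ┃>[x] workspa┠─────────────────────┨   ┃
             ┃   [x] Makef┃A1:                  ┃   ┃
             ┃   [x] tools┃       A       B     ┃   ┃
             ┃     [x] com┃---------------------┃   ┃
             ┃       [x] t┃  1      [0]       0 ┃   ┃
             ┃       [x] m┃  2        0       0 ┃   ┃
━━━━━━━━━━━━━┗━━━━━━━━━━━━┃  3        0       0 ┃━━━┛
get           ┃           ┃  4   175.03       0 ┃    
──────────────┨           ┃  5        0       0 ┃    
h 2027        ┃           ┃  6        0       0 ┃    
Fr Sa Su      ┃           ┗━━━━━━━━━━━━━━━━━━━━━┛    
 5  6  7      ┃                                      
 12 13 14     ┃                                      
19 20 21      ┃                                      
* 26 27 28    ┃                                      
              ┃                                      


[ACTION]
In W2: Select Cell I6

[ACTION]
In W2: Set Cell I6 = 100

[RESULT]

             ┏━━━━━━━━━━━━━━━━━━━━━━━━━━━━━━━━━━━━━━┓
             ┃ CheckboxTre┏━━━━━━━━━━━━━━━━━━━━━┓   ┃
             ┠────────────┃ Spreadsheet         ┃───┨
             ┃>[x] workspa┠─────────────────────┨   ┃
             ┃   [x] Makef┃I6: 100              ┃   ┃
             ┃   [x] tools┃       A       B     ┃   ┃
             ┃     [x] com┃---------------------┃   ┃
             ┃       [x] t┃  1        0       0 ┃   ┃
             ┃       [x] m┃  2        0       0 ┃   ┃
━━━━━━━━━━━━━┗━━━━━━━━━━━━┃  3        0       0 ┃━━━┛
get           ┃           ┃  4   175.03       0 ┃    
──────────────┨           ┃  5        0       0 ┃    
h 2027        ┃           ┃  6        0       0 ┃    
Fr Sa Su      ┃           ┗━━━━━━━━━━━━━━━━━━━━━┛    
 5  6  7      ┃                                      
 12 13 14     ┃                                      
19 20 21      ┃                                      
* 26 27 28    ┃                                      
              ┃                                      


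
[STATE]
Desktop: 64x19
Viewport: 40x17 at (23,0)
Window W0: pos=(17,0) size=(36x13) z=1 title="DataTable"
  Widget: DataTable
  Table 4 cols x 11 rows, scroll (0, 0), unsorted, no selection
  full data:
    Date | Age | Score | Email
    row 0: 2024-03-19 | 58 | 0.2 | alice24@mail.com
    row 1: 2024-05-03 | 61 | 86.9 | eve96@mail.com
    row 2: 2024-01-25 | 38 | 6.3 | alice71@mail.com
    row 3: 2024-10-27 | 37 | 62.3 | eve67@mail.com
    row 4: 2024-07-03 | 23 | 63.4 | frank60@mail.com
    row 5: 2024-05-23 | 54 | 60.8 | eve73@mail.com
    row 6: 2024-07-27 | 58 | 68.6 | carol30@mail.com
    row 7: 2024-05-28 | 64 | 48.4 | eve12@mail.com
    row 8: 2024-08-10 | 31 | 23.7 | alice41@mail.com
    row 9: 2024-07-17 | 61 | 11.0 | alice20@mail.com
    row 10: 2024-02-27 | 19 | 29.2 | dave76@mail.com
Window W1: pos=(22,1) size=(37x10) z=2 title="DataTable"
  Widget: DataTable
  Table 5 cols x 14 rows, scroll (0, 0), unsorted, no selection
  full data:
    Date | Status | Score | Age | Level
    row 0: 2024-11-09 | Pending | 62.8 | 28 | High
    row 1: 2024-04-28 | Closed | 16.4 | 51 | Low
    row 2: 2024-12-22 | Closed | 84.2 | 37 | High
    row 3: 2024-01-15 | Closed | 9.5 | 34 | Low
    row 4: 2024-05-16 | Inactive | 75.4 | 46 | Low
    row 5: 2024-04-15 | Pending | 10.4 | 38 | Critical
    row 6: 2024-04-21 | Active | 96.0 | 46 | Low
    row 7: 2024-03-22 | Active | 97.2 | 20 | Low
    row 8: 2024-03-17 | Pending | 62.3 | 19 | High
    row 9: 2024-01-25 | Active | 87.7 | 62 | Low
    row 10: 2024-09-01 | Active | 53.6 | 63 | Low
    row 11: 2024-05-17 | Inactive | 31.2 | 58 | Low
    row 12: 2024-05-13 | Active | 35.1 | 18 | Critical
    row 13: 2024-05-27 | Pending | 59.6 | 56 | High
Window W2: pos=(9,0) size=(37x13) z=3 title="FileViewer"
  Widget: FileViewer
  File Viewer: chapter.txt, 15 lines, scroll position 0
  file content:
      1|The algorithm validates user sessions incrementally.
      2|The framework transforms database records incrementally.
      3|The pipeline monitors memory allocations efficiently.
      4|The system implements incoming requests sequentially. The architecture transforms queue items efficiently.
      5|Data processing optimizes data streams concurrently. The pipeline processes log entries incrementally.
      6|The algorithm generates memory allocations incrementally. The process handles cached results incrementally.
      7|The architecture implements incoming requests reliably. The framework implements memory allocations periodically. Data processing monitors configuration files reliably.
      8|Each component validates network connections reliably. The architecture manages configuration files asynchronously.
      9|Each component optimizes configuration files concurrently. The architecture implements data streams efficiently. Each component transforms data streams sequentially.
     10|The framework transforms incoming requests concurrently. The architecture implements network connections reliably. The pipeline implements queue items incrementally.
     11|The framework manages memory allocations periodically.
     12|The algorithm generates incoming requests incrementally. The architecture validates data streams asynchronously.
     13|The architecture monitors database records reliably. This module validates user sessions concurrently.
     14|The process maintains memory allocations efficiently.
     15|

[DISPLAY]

━━━━━━━━━━━━━━━━━━━━━━┓━━━━━━┓          
                      ┃━━━━━━━━━━━━┓    
──────────────────────┨            ┃    
 validates user sessi▲┃────────────┨    
 transforms database █┃re│Age│Level┃    
monitors memory alloc░┃──┼───┼─────┃    
plements incoming req░┃8 │28 │High ┃    
ng optimizes data str░┃4 │51 │Low  ┃    
 generates memory all░┃2 │37 │High ┃    
ure implements incomi░┃  │34 │Low  ┃    
t validates network c░┃━━━━━━━━━━━━┛    
t optimizes configura▼┃@mail.┃          
━━━━━━━━━━━━━━━━━━━━━━┛━━━━━━┛          
                                        
                                        
                                        
                                        


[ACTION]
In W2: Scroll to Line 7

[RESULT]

━━━━━━━━━━━━━━━━━━━━━━┓━━━━━━┓          
                      ┃━━━━━━━━━━━━┓    
──────────────────────┨            ┃    
ure implements incomi▲┃────────────┨    
t validates network c░┃re│Age│Level┃    
t optimizes configura░┃──┼───┼─────┃    
 transforms incoming ░┃8 │28 │High ┃    
 manages memory alloc░┃4 │51 │Low  ┃    
 generates incoming r░┃2 │37 │High ┃    
ure monitors database░┃  │34 │Low  ┃    
aintains memory alloc█┃━━━━━━━━━━━━┛    
                     ▼┃@mail.┃          
━━━━━━━━━━━━━━━━━━━━━━┛━━━━━━┛          
                                        
                                        
                                        
                                        


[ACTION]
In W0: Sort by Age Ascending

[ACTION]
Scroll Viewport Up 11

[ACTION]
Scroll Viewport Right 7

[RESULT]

━━━━━━━━━━━━━━━━━━━━━┓━━━━━━┓           
                     ┃━━━━━━━━━━━━┓     
─────────────────────┨            ┃     
re implements incomi▲┃────────────┨     
 validates network c░┃re│Age│Level┃     
 optimizes configura░┃──┼───┼─────┃     
transforms incoming ░┃8 │28 │High ┃     
manages memory alloc░┃4 │51 │Low  ┃     
generates incoming r░┃2 │37 │High ┃     
re monitors database░┃  │34 │Low  ┃     
intains memory alloc█┃━━━━━━━━━━━━┛     
                    ▼┃@mail.┃           
━━━━━━━━━━━━━━━━━━━━━┛━━━━━━┛           
                                        
                                        
                                        
                                        


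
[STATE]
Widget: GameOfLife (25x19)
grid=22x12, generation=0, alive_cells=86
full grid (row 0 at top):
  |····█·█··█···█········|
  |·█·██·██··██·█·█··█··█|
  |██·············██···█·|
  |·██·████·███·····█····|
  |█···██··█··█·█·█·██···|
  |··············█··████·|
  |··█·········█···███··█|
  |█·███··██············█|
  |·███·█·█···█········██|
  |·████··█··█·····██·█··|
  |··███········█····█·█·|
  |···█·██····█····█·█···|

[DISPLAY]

Gen: 0                   
····█·█··█···█········   
·█·██·██··██·█·█··█··█   
██·············██···█·   
·██·████·███·····█····   
█···██··█··█·█·█·██···   
··············█··████·   
··█·········█···███··█   
█·███··██············█   
·███·█·█···█········██   
·████··█··█·····██·█··   
··███········█····█·█·   
···█·██····█····█·█···   
                         
                         
                         
                         
                         
                         


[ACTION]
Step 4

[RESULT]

Gen: 4                   
█··█··██····█·········   
█···█······██·········   
█···█·█····█·····██···   
█████·█···········█···   
··██············███···   
·····█·█····██·█·█····   
····█·······███·█···██   
·····█·█·····█████···█   
···█····█········█···█   
···█···█········██·█·█   
··██···█········█·█·█·   
····█·················   
                         
                         
                         
                         
                         
                         


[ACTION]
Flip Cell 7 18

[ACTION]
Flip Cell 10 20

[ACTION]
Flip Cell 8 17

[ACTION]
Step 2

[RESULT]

Gen: 6                   
···········██·········   
██████····█··█········   
█·█·█······██····██···   
·█·██···········█··█··   
···█·█·········██·██··   
···█··█···········█···   
·····█··········█·████   
···██·██·········█···█   
····█·█·█······█··█·██   
··█···█·█······██·██··   
··█·············█·██··   
··███·················   
                         
                         
                         
                         
                         
                         


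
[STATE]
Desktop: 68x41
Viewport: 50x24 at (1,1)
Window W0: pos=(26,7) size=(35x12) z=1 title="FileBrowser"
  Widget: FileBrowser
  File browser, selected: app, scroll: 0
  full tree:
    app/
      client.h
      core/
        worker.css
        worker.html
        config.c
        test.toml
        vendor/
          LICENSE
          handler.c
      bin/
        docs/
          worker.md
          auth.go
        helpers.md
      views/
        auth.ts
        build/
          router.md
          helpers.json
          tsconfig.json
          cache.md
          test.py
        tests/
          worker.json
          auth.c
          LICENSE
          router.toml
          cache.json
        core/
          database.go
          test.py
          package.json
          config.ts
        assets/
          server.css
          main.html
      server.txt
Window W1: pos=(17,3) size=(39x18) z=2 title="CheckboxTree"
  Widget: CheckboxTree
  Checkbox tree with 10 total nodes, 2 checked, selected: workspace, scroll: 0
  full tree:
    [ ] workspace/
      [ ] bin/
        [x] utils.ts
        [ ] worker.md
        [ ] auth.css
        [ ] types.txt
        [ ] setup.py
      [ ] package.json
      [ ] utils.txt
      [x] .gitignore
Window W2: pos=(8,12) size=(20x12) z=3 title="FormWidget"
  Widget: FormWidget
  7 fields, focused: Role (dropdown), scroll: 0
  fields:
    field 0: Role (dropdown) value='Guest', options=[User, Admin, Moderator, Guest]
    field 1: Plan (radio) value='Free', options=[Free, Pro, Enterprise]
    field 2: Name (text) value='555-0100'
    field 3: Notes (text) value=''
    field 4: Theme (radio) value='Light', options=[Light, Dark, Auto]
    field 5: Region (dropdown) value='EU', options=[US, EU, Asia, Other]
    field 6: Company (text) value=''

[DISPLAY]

                                                  
                                                  
                ┏━━━━━━━━━━━━━━━━━━━━━━━━━━━━━━━━━
                ┃ CheckboxTree                    
                ┠─────────────────────────────────
                ┃>[-] workspace/                  
                ┃   [-] bin/                      
                ┃     [x] utils.ts                
                ┃     [ ] worker.md               
                ┃     [ ] auth.css                
                ┃     [ ] types.txt               
       ┏━━━━━━━━━━━━━━━━━━┓etup.py                
       ┃ FormWidget       ┃kage.json              
       ┠──────────────────┨ls.txt                 
       ┃> Role:       [G▼]┃tignore                
       ┃  Plan:       (●) ┃                       
       ┃  Name:       [55]┃                       
       ┃  Notes:      [  ]┃                       
       ┃  Theme:      (●) ┃                       
       ┃  Region:     [E▼]┃━━━━━━━━━━━━━━━━━━━━━━━
       ┃  Company:    [  ]┃                       
       ┃                  ┃                       
       ┗━━━━━━━━━━━━━━━━━━┛                       
                                                  


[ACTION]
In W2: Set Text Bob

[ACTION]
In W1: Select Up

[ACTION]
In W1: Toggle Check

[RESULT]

                                                  
                                                  
                ┏━━━━━━━━━━━━━━━━━━━━━━━━━━━━━━━━━
                ┃ CheckboxTree                    
                ┠─────────────────────────────────
                ┃>[x] workspace/                  
                ┃   [x] bin/                      
                ┃     [x] utils.ts                
                ┃     [x] worker.md               
                ┃     [x] auth.css                
                ┃     [x] types.txt               
       ┏━━━━━━━━━━━━━━━━━━┓etup.py                
       ┃ FormWidget       ┃kage.json              
       ┠──────────────────┨ls.txt                 
       ┃> Role:       [G▼]┃tignore                
       ┃  Plan:       (●) ┃                       
       ┃  Name:       [55]┃                       
       ┃  Notes:      [  ]┃                       
       ┃  Theme:      (●) ┃                       
       ┃  Region:     [E▼]┃━━━━━━━━━━━━━━━━━━━━━━━
       ┃  Company:    [  ]┃                       
       ┃                  ┃                       
       ┗━━━━━━━━━━━━━━━━━━┛                       
                                                  
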